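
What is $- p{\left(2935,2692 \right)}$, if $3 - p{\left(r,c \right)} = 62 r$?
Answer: $181967$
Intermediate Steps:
$p{\left(r,c \right)} = 3 - 62 r$
$- p{\left(2935,2692 \right)} = - (3 - 181970) = \left(-1\right) \left(-181967\right) = 181967$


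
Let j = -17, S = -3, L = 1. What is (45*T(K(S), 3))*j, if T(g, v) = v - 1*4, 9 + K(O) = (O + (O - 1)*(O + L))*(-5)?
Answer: 765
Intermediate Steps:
K(O) = -9 - 5*O - 5*(1 + O)*(-1 + O) (K(O) = -9 + (O + (O - 1)*(O + 1))*(-5) = -9 + (O + (-1 + O)*(1 + O))*(-5) = -9 + (O + (1 + O)*(-1 + O))*(-5) = -9 + (-5*O - 5*(1 + O)*(-1 + O)) = -9 - 5*O - 5*(1 + O)*(-1 + O))
T(g, v) = -4 + v (T(g, v) = v - 4 = -4 + v)
(45*T(K(S), 3))*j = (45*(-4 + 3))*(-17) = (45*(-1))*(-17) = -45*(-17) = 765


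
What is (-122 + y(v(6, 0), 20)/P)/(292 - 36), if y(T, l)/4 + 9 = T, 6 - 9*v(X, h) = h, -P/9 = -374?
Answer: -154007/323136 ≈ -0.47660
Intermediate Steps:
P = 3366 (P = -9*(-374) = 3366)
v(X, h) = ⅔ - h/9
y(T, l) = -36 + 4*T
(-122 + y(v(6, 0), 20)/P)/(292 - 36) = (-122 + (-36 + 4*(⅔ - ⅑*0))/3366)/(292 - 36) = (-122 + (-36 + 4*(⅔ + 0))*(1/3366))/256 = (-122 + (-36 + 4*(⅔))*(1/3366))*(1/256) = (-122 + (-36 + 8/3)*(1/3366))*(1/256) = (-122 - 100/3*1/3366)*(1/256) = (-122 - 50/5049)*(1/256) = -616028/5049*1/256 = -154007/323136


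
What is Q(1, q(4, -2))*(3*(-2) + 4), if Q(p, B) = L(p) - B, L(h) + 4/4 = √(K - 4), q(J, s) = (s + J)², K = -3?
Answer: 10 - 2*I*√7 ≈ 10.0 - 5.2915*I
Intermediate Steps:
q(J, s) = (J + s)²
L(h) = -1 + I*√7 (L(h) = -1 + √(-3 - 4) = -1 + √(-7) = -1 + I*√7)
Q(p, B) = -1 - B + I*√7 (Q(p, B) = (-1 + I*√7) - B = -1 - B + I*√7)
Q(1, q(4, -2))*(3*(-2) + 4) = (-1 - (4 - 2)² + I*√7)*(3*(-2) + 4) = (-1 - 1*2² + I*√7)*(-6 + 4) = (-1 - 1*4 + I*√7)*(-2) = (-1 - 4 + I*√7)*(-2) = (-5 + I*√7)*(-2) = 10 - 2*I*√7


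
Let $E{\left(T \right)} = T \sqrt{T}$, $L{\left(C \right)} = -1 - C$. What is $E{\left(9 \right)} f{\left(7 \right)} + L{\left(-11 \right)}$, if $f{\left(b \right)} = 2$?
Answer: $64$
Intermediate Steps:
$E{\left(T \right)} = T^{\frac{3}{2}}$
$E{\left(9 \right)} f{\left(7 \right)} + L{\left(-11 \right)} = 9^{\frac{3}{2}} \cdot 2 - -10 = 27 \cdot 2 + \left(-1 + 11\right) = 54 + 10 = 64$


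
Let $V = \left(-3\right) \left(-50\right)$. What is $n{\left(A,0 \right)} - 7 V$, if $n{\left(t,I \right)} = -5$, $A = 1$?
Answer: $-1055$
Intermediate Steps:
$V = 150$
$n{\left(A,0 \right)} - 7 V = -5 - 1050 = -1055$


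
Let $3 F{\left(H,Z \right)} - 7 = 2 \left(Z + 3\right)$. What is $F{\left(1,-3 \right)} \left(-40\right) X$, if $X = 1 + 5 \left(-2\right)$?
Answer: $840$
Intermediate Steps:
$F{\left(H,Z \right)} = \frac{13}{3} + \frac{2 Z}{3}$ ($F{\left(H,Z \right)} = \frac{7}{3} + \frac{2 \left(Z + 3\right)}{3} = \frac{7}{3} + \frac{2 \left(3 + Z\right)}{3} = \frac{7}{3} + \frac{6 + 2 Z}{3} = \frac{7}{3} + \left(2 + \frac{2 Z}{3}\right) = \frac{13}{3} + \frac{2 Z}{3}$)
$X = -9$ ($X = 1 - 10 = -9$)
$F{\left(1,-3 \right)} \left(-40\right) X = \left(\frac{13}{3} + \frac{2}{3} \left(-3\right)\right) \left(-40\right) \left(-9\right) = \left(\frac{13}{3} - 2\right) \left(-40\right) \left(-9\right) = \frac{7}{3} \left(-40\right) \left(-9\right) = \left(- \frac{280}{3}\right) \left(-9\right) = 840$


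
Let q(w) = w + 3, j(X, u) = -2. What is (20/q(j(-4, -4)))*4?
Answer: 80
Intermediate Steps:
q(w) = 3 + w
(20/q(j(-4, -4)))*4 = (20/(3 - 2))*4 = (20/1)*4 = (20*1)*4 = 20*4 = 80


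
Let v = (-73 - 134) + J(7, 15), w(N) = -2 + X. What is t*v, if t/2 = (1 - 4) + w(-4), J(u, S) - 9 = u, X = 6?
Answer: -382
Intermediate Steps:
J(u, S) = 9 + u
w(N) = 4 (w(N) = -2 + 6 = 4)
t = 2 (t = 2*((1 - 4) + 4) = 2*(-3 + 4) = 2*1 = 2)
v = -191 (v = (-73 - 134) + (9 + 7) = -207 + 16 = -191)
t*v = 2*(-191) = -382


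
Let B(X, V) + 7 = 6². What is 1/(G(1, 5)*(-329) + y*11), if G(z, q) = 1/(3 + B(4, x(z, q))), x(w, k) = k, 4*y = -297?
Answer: -32/26465 ≈ -0.0012091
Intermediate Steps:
y = -297/4 (y = (¼)*(-297) = -297/4 ≈ -74.250)
B(X, V) = 29 (B(X, V) = -7 + 6² = -7 + 36 = 29)
G(z, q) = 1/32 (G(z, q) = 1/(3 + 29) = 1/32)
1/(G(1, 5)*(-329) + y*11) = 1/((1/32)*(-329) - 297/4*11) = 1/(-329/32 - 3267/4) = 1/(-26465/32) = -32/26465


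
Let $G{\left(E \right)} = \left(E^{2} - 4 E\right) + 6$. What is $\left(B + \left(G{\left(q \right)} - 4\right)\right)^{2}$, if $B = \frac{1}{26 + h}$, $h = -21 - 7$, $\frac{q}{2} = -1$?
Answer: $\frac{729}{4} \approx 182.25$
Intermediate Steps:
$q = -2$ ($q = 2 \left(-1\right) = -2$)
$h = -28$
$G{\left(E \right)} = 6 + E^{2} - 4 E$
$B = - \frac{1}{2}$ ($B = \frac{1}{26 - 28} = \frac{1}{-2} = - \frac{1}{2} \approx -0.5$)
$\left(B + \left(G{\left(q \right)} - 4\right)\right)^{2} = \left(- \frac{1}{2} + \left(\left(6 + \left(-2\right)^{2} - -8\right) - 4\right)\right)^{2} = \left(- \frac{1}{2} + \left(\left(6 + 4 + 8\right) - 4\right)\right)^{2} = \left(- \frac{1}{2} + \left(18 - 4\right)\right)^{2} = \left(- \frac{1}{2} + 14\right)^{2} = \left(\frac{27}{2}\right)^{2} = \frac{729}{4}$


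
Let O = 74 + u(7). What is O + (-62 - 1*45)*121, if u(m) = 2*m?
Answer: -12859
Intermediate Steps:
O = 88 (O = 74 + 2*7 = 74 + 14 = 88)
O + (-62 - 1*45)*121 = 88 + (-62 - 1*45)*121 = 88 + (-62 - 45)*121 = 88 - 107*121 = 88 - 12947 = -12859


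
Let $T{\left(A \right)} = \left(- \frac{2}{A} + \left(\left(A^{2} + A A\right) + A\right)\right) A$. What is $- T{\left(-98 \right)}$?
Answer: $1872782$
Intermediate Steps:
$T{\left(A \right)} = A \left(A - \frac{2}{A} + 2 A^{2}\right)$ ($T{\left(A \right)} = \left(- \frac{2}{A} + \left(\left(A^{2} + A^{2}\right) + A\right)\right) A = \left(- \frac{2}{A} + \left(2 A^{2} + A\right)\right) A = \left(- \frac{2}{A} + \left(A + 2 A^{2}\right)\right) A = \left(A - \frac{2}{A} + 2 A^{2}\right) A = A \left(A - \frac{2}{A} + 2 A^{2}\right)$)
$- T{\left(-98 \right)} = - (-2 + \left(-98\right)^{2} + 2 \left(-98\right)^{3}) = - (-2 + 9604 + 2 \left(-941192\right)) = - (-2 + 9604 - 1882384) = \left(-1\right) \left(-1872782\right) = 1872782$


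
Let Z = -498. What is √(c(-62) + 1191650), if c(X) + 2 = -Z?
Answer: √1192146 ≈ 1091.9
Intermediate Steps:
c(X) = 496 (c(X) = -2 - 1*(-498) = -2 + 498 = 496)
√(c(-62) + 1191650) = √(496 + 1191650) = √1192146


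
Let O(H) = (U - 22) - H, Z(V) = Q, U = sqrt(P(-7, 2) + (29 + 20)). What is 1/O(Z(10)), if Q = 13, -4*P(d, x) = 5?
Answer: -140/4709 - 2*sqrt(191)/4709 ≈ -0.035600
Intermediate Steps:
P(d, x) = -5/4 (P(d, x) = -1/4*5 = -5/4)
U = sqrt(191)/2 (U = sqrt(-5/4 + (29 + 20)) = sqrt(-5/4 + 49) = sqrt(191/4) = sqrt(191)/2 ≈ 6.9101)
Z(V) = 13
O(H) = -22 + sqrt(191)/2 - H (O(H) = (sqrt(191)/2 - 22) - H = (-22 + sqrt(191)/2) - H = -22 + sqrt(191)/2 - H)
1/O(Z(10)) = 1/(-22 + sqrt(191)/2 - 1*13) = 1/(-22 + sqrt(191)/2 - 13) = 1/(-35 + sqrt(191)/2)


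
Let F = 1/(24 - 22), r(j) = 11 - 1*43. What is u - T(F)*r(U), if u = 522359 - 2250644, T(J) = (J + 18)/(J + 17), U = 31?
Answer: -60488791/35 ≈ -1.7283e+6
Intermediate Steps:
r(j) = -32 (r(j) = 11 - 43 = -32)
F = ½ (F = 1/2 = ½ ≈ 0.50000)
T(J) = (18 + J)/(17 + J)
u = -1728285
u - T(F)*r(U) = -1728285 - (18 + ½)/(17 + ½)*(-32) = -1728285 - (37/2)/(35/2)*(-32) = -1728285 - (2/35)*(37/2)*(-32) = -1728285 - 37*(-32)/35 = -1728285 - 1*(-1184/35) = -1728285 + 1184/35 = -60488791/35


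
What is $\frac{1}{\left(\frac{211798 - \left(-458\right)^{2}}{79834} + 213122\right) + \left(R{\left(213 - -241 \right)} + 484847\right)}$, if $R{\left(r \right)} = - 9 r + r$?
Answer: $\frac{39917}{27715851046} \approx 1.4402 \cdot 10^{-6}$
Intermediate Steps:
$R{\left(r \right)} = - 8 r$
$\frac{1}{\left(\frac{211798 - \left(-458\right)^{2}}{79834} + 213122\right) + \left(R{\left(213 - -241 \right)} + 484847\right)} = \frac{1}{\left(\frac{211798 - \left(-458\right)^{2}}{79834} + 213122\right) + \left(- 8 \left(213 - -241\right) + 484847\right)} = \frac{1}{\left(\left(211798 - 209764\right) \frac{1}{79834} + 213122\right) + \left(- 8 \left(213 + 241\right) + 484847\right)} = \frac{1}{\left(\left(211798 - 209764\right) \frac{1}{79834} + 213122\right) + \left(\left(-8\right) 454 + 484847\right)} = \frac{1}{\left(2034 \cdot \frac{1}{79834} + 213122\right) + \left(-3632 + 484847\right)} = \frac{1}{\left(\frac{1017}{39917} + 213122\right) + 481215} = \frac{1}{\frac{8507191891}{39917} + 481215} = \frac{1}{\frac{27715851046}{39917}} = \frac{39917}{27715851046}$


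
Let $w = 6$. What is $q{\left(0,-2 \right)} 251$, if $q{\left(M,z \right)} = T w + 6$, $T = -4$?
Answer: $-4518$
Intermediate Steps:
$q{\left(M,z \right)} = -18$ ($q{\left(M,z \right)} = \left(-4\right) 6 + 6 = -24 + 6 = -18$)
$q{\left(0,-2 \right)} 251 = \left(-18\right) 251 = -4518$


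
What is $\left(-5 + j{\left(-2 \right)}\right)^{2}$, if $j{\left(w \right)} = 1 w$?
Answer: $49$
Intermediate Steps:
$j{\left(w \right)} = w$
$\left(-5 + j{\left(-2 \right)}\right)^{2} = \left(-5 - 2\right)^{2} = \left(-7\right)^{2} = 49$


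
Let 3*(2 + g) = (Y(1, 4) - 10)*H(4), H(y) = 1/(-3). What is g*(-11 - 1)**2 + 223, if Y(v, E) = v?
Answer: 79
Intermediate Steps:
H(y) = -1/3
g = -1 (g = -2 + ((1 - 10)*(-1/3))/3 = -2 + (-9*(-1/3))/3 = -2 + (1/3)*3 = -2 + 1 = -1)
g*(-11 - 1)**2 + 223 = -(-11 - 1)**2 + 223 = -1*(-12)**2 + 223 = -1*144 + 223 = -144 + 223 = 79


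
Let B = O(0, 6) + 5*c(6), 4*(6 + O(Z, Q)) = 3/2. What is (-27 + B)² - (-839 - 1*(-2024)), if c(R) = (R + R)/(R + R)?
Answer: -26999/64 ≈ -421.86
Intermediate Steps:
O(Z, Q) = -45/8 (O(Z, Q) = -6 + (3/2)/4 = -6 + (3*(½))/4 = -6 + (¼)*(3/2) = -6 + 3/8 = -45/8)
c(R) = 1 (c(R) = (2*R)/((2*R)) = (2*R)*(1/(2*R)) = 1)
B = -5/8 (B = -45/8 + 5*1 = -45/8 + 5 = -5/8 ≈ -0.62500)
(-27 + B)² - (-839 - 1*(-2024)) = (-27 - 5/8)² - (-839 - 1*(-2024)) = (-221/8)² - (-839 + 2024) = 48841/64 - 1*1185 = 48841/64 - 1185 = -26999/64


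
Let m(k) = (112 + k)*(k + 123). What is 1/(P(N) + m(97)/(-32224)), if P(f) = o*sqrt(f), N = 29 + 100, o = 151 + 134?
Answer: 51304/376739411275 + 10247232*sqrt(129)/376739411275 ≈ 0.00030907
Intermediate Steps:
o = 285
m(k) = (112 + k)*(123 + k)
N = 129
P(f) = 285*sqrt(f)
1/(P(N) + m(97)/(-32224)) = 1/(285*sqrt(129) + (13776 + 97**2 + 235*97)/(-32224)) = 1/(285*sqrt(129) + (13776 + 9409 + 22795)*(-1/32224)) = 1/(285*sqrt(129) + 45980*(-1/32224)) = 1/(285*sqrt(129) - 605/424) = 1/(-605/424 + 285*sqrt(129))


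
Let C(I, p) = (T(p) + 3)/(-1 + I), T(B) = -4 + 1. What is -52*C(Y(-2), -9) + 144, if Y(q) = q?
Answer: 144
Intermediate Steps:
T(B) = -3
C(I, p) = 0 (C(I, p) = (-3 + 3)/(-1 + I) = 0/(-1 + I) = 0)
-52*C(Y(-2), -9) + 144 = -52*0 + 144 = 0 + 144 = 144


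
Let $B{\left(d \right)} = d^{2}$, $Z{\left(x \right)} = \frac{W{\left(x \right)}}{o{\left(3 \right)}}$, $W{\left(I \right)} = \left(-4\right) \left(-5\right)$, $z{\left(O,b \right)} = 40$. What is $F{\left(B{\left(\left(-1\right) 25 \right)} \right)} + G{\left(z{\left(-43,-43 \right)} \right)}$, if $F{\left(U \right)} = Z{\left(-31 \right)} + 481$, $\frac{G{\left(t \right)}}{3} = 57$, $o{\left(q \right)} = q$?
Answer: $\frac{1976}{3} \approx 658.67$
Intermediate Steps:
$W{\left(I \right)} = 20$
$Z{\left(x \right)} = \frac{20}{3}$
$G{\left(t \right)} = 171$ ($G{\left(t \right)} = 3 \cdot 57 = 171$)
$F{\left(U \right)} = \frac{1463}{3}$ ($F{\left(U \right)} = \frac{20}{3} + 481 = \frac{1463}{3}$)
$F{\left(B{\left(\left(-1\right) 25 \right)} \right)} + G{\left(z{\left(-43,-43 \right)} \right)} = \frac{1463}{3} + 171 = \frac{1976}{3}$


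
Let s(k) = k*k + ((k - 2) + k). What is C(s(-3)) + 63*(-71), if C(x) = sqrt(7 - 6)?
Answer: -4472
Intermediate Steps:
s(k) = -2 + k**2 + 2*k (s(k) = k**2 + ((-2 + k) + k) = k**2 + (-2 + 2*k) = -2 + k**2 + 2*k)
C(x) = 1 (C(x) = sqrt(1) = 1)
C(s(-3)) + 63*(-71) = 1 + 63*(-71) = 1 - 4473 = -4472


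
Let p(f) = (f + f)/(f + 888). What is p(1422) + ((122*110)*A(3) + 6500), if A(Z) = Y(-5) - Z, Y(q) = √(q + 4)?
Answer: -12997126/385 + 13420*I ≈ -33759.0 + 13420.0*I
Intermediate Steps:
Y(q) = √(4 + q)
A(Z) = I - Z (A(Z) = √(4 - 5) - Z = √(-1) - Z = I - Z)
p(f) = 2*f/(888 + f) (p(f) = (2*f)/(888 + f) = 2*f/(888 + f))
p(1422) + ((122*110)*A(3) + 6500) = 2*1422/(888 + 1422) + ((122*110)*(I - 1*3) + 6500) = 2*1422/2310 + (13420*(I - 3) + 6500) = 2*1422*(1/2310) + (13420*(-3 + I) + 6500) = 474/385 + ((-40260 + 13420*I) + 6500) = 474/385 + (-33760 + 13420*I) = -12997126/385 + 13420*I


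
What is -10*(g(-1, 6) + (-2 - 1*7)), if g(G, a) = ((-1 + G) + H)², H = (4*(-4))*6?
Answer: -95950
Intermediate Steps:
H = -96 (H = -16*6 = -96)
g(G, a) = (-97 + G)² (g(G, a) = ((-1 + G) - 96)² = (-97 + G)²)
-10*(g(-1, 6) + (-2 - 1*7)) = -10*((-97 - 1)² + (-2 - 1*7)) = -10*((-98)² + (-2 - 7)) = -10*(9604 - 9) = -10*9595 = -95950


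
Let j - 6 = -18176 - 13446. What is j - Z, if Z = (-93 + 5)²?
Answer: -39360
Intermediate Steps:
Z = 7744 (Z = (-88)² = 7744)
j = -31616 (j = 6 + (-18176 - 13446) = 6 - 31622 = -31616)
j - Z = -31616 - 1*7744 = -31616 - 7744 = -39360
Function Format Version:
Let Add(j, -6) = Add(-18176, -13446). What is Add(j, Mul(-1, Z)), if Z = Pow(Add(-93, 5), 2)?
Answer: -39360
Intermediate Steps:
Z = 7744 (Z = Pow(-88, 2) = 7744)
j = -31616 (j = Add(6, Add(-18176, -13446)) = Add(6, -31622) = -31616)
Add(j, Mul(-1, Z)) = Add(-31616, Mul(-1, 7744)) = Add(-31616, -7744) = -39360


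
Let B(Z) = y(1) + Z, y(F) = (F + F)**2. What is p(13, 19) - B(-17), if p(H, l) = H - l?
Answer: 7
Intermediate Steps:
y(F) = 4*F**2 (y(F) = (2*F)**2 = 4*F**2)
B(Z) = 4 + Z (B(Z) = 4*1**2 + Z = 4*1 + Z = 4 + Z)
p(13, 19) - B(-17) = (13 - 1*19) - (4 - 17) = (13 - 19) - 1*(-13) = -6 + 13 = 7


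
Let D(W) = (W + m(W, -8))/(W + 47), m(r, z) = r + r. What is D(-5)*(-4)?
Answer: 10/7 ≈ 1.4286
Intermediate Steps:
m(r, z) = 2*r
D(W) = 3*W/(47 + W) (D(W) = (W + 2*W)/(W + 47) = (3*W)/(47 + W) = 3*W/(47 + W))
D(-5)*(-4) = (3*(-5)/(47 - 5))*(-4) = (3*(-5)/42)*(-4) = (3*(-5)*(1/42))*(-4) = -5/14*(-4) = 10/7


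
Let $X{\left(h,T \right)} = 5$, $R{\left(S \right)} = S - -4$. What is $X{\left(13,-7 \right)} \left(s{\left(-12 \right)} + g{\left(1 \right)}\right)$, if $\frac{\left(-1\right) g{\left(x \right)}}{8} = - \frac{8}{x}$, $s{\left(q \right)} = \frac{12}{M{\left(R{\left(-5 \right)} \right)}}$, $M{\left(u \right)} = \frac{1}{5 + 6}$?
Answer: $980$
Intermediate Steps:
$R{\left(S \right)} = 4 + S$ ($R{\left(S \right)} = S + 4 = 4 + S$)
$M{\left(u \right)} = \frac{1}{11}$
$s{\left(q \right)} = 132$ ($s{\left(q \right)} = 12 \frac{1}{\frac{1}{11}} = 12 \cdot 11 = 132$)
$g{\left(x \right)} = \frac{64}{x}$ ($g{\left(x \right)} = - 8 \left(- \frac{8}{x}\right) = \frac{64}{x}$)
$X{\left(13,-7 \right)} \left(s{\left(-12 \right)} + g{\left(1 \right)}\right) = 5 \left(132 + \frac{64}{1}\right) = 5 \left(132 + 64 \cdot 1\right) = 5 \left(132 + 64\right) = 5 \cdot 196 = 980$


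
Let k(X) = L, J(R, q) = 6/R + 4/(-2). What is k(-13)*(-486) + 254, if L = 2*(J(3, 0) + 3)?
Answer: -2662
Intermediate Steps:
J(R, q) = -2 + 6/R (J(R, q) = 6/R + 4*(-1/2) = 6/R - 2 = -2 + 6/R)
L = 6 (L = 2*((-2 + 6/3) + 3) = 2*((-2 + 6*(1/3)) + 3) = 2*((-2 + 2) + 3) = 2*(0 + 3) = 2*3 = 6)
k(X) = 6
k(-13)*(-486) + 254 = 6*(-486) + 254 = -2916 + 254 = -2662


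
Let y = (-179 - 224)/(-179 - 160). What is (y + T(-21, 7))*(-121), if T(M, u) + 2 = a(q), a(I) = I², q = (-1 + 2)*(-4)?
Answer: -623029/339 ≈ -1837.8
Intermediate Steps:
q = -4 (q = 1*(-4) = -4)
T(M, u) = 14 (T(M, u) = -2 + (-4)² = -2 + 16 = 14)
y = 403/339 (y = -403/(-339) = -403*(-1/339) = 403/339 ≈ 1.1888)
(y + T(-21, 7))*(-121) = (403/339 + 14)*(-121) = (5149/339)*(-121) = -623029/339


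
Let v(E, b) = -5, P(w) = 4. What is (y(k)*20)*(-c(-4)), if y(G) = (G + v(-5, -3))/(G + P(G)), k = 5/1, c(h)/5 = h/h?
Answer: 0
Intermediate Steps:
c(h) = 5 (c(h) = 5*(h/h) = 5*1 = 5)
k = 5 (k = 5*1 = 5)
y(G) = (-5 + G)/(4 + G) (y(G) = (G - 5)/(G + 4) = (-5 + G)/(4 + G))
(y(k)*20)*(-c(-4)) = (((-5 + 5)/(4 + 5))*20)*(-1*5) = ((0/9)*20)*(-5) = (((1/9)*0)*20)*(-5) = (0*20)*(-5) = 0*(-5) = 0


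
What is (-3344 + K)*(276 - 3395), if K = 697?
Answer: 8255993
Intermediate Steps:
(-3344 + K)*(276 - 3395) = (-3344 + 697)*(276 - 3395) = -2647*(-3119) = 8255993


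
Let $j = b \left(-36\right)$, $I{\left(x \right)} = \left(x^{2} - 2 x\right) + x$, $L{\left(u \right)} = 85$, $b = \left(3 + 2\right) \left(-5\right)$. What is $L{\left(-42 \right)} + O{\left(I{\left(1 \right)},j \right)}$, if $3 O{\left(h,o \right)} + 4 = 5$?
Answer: $\frac{256}{3} \approx 85.333$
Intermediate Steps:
$b = -25$ ($b = 5 \left(-5\right) = -25$)
$I{\left(x \right)} = x^{2} - x$
$j = 900$ ($j = \left(-25\right) \left(-36\right) = 900$)
$O{\left(h,o \right)} = \frac{1}{3}$ ($O{\left(h,o \right)} = - \frac{4}{3} + \frac{1}{3} \cdot 5 = - \frac{4}{3} + \frac{5}{3} = \frac{1}{3}$)
$L{\left(-42 \right)} + O{\left(I{\left(1 \right)},j \right)} = 85 + \frac{1}{3} = \frac{256}{3}$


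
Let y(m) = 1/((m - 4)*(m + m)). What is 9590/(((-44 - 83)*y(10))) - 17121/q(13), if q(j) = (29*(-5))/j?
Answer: -138599229/18415 ≈ -7526.4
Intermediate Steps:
q(j) = -145/j
y(m) = 1/(2*m*(-4 + m)) (y(m) = 1/((-4 + m)*(2*m)) = 1/(2*m*(-4 + m)))
9590/(((-44 - 83)*y(10))) - 17121/q(13) = 9590/(((-44 - 83)*((½)/(10*(-4 + 10))))) - 17121/((-145/13)) = 9590/((-127/(2*10*6))) - 17121/((-145*1/13)) = 9590/((-127/(2*10*6))) - 17121/(-145/13) = 9590/((-127*1/120)) - 17121*(-13/145) = 9590/(-127/120) + 222573/145 = 9590*(-120/127) + 222573/145 = -1150800/127 + 222573/145 = -138599229/18415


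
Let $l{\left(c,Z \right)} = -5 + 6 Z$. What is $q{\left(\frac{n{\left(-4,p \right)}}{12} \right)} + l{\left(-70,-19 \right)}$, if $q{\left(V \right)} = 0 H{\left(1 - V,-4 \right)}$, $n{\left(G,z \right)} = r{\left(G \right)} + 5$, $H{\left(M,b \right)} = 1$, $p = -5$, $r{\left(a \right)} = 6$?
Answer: $-119$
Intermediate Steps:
$n{\left(G,z \right)} = 11$ ($n{\left(G,z \right)} = 6 + 5 = 11$)
$q{\left(V \right)} = 0$ ($q{\left(V \right)} = 0 \cdot 1 = 0$)
$q{\left(\frac{n{\left(-4,p \right)}}{12} \right)} + l{\left(-70,-19 \right)} = 0 + \left(-5 + 6 \left(-19\right)\right) = 0 - 119 = -119$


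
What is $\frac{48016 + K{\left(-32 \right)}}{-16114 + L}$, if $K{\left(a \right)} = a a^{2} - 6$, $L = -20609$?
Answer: $- \frac{15242}{36723} \approx -0.41505$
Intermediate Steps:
$K{\left(a \right)} = -6 + a^{3}$ ($K{\left(a \right)} = a^{3} - 6 = -6 + a^{3}$)
$\frac{48016 + K{\left(-32 \right)}}{-16114 + L} = \frac{48016 + \left(-6 + \left(-32\right)^{3}\right)}{-16114 - 20609} = \frac{48016 - 32774}{-36723} = \left(48016 - 32774\right) \left(- \frac{1}{36723}\right) = 15242 \left(- \frac{1}{36723}\right) = - \frac{15242}{36723}$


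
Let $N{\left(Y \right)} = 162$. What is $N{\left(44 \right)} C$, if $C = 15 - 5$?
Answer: $1620$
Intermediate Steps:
$C = 10$
$N{\left(44 \right)} C = 162 \cdot 10 = 1620$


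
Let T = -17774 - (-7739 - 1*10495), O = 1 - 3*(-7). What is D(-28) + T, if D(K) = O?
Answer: 482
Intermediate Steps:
O = 22 (O = 1 + 21 = 22)
D(K) = 22
T = 460 (T = -17774 - (-7739 - 10495) = -17774 - 1*(-18234) = -17774 + 18234 = 460)
D(-28) + T = 22 + 460 = 482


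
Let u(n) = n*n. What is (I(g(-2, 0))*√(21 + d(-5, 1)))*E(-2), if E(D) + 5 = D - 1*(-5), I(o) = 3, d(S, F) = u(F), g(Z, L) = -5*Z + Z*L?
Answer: -6*√22 ≈ -28.142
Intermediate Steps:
g(Z, L) = -5*Z + L*Z
u(n) = n²
d(S, F) = F²
E(D) = D (E(D) = -5 + (D - 1*(-5)) = -5 + (D + 5) = -5 + (5 + D) = D)
(I(g(-2, 0))*√(21 + d(-5, 1)))*E(-2) = (3*√(21 + 1²))*(-2) = (3*√(21 + 1))*(-2) = (3*√22)*(-2) = -6*√22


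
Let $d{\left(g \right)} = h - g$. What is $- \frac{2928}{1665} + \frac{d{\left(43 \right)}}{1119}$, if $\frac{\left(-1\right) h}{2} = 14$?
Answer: $- \frac{377183}{207015} \approx -1.822$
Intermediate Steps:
$h = -28$ ($h = \left(-2\right) 14 = -28$)
$d{\left(g \right)} = -28 - g$
$- \frac{2928}{1665} + \frac{d{\left(43 \right)}}{1119} = - \frac{2928}{1665} + \frac{-28 - 43}{1119} = \left(-2928\right) \frac{1}{1665} + \left(-28 - 43\right) \frac{1}{1119} = - \frac{976}{555} - \frac{71}{1119} = - \frac{377183}{207015}$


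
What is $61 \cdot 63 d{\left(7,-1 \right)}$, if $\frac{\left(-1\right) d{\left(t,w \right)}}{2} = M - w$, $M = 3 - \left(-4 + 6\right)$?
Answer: $-15372$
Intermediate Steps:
$M = 1$ ($M = 3 - 2 = 1$)
$d{\left(t,w \right)} = -2 + 2 w$ ($d{\left(t,w \right)} = - 2 \left(1 - w\right) = -2 + 2 w$)
$61 \cdot 63 d{\left(7,-1 \right)} = 61 \cdot 63 \left(-2 + 2 \left(-1\right)\right) = 3843 \left(-2 - 2\right) = 3843 \left(-4\right) = -15372$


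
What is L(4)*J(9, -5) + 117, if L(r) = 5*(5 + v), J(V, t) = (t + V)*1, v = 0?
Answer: 217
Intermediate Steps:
J(V, t) = V + t (J(V, t) = (V + t)*1 = V + t)
L(r) = 25 (L(r) = 5*(5 + 0) = 5*5 = 25)
L(4)*J(9, -5) + 117 = 25*(9 - 5) + 117 = 25*4 + 117 = 100 + 117 = 217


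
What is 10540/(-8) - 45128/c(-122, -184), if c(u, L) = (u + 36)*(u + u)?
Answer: -6922887/5246 ≈ -1319.7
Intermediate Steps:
c(u, L) = 2*u*(36 + u) (c(u, L) = (36 + u)*(2*u) = 2*u*(36 + u))
10540/(-8) - 45128/c(-122, -184) = 10540/(-8) - 45128*(-1/(244*(36 - 122))) = 10540*(-⅛) - 45128/(2*(-122)*(-86)) = -2635/2 - 45128/20984 = -2635/2 - 45128*1/20984 = -2635/2 - 5641/2623 = -6922887/5246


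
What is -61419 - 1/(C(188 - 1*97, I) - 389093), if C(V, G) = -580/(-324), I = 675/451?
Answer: -1935705034491/31516388 ≈ -61419.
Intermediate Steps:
I = 675/451 (I = 675*(1/451) = 675/451 ≈ 1.4967)
C(V, G) = 145/81 (C(V, G) = -580*(-1/324) = 145/81)
-61419 - 1/(C(188 - 1*97, I) - 389093) = -61419 - 1/(145/81 - 389093) = -61419 - 1/(-31516388/81) = -61419 - 1*(-81/31516388) = -61419 + 81/31516388 = -1935705034491/31516388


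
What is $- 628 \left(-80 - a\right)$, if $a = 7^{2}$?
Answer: $81012$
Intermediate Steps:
$a = 49$
$- 628 \left(-80 - a\right) = - 628 \left(-80 - 49\right) = \left(-628\right) \left(-129\right) = 81012$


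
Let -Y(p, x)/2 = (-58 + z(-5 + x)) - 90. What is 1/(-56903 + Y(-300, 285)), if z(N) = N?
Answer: -1/57167 ≈ -1.7493e-5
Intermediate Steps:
Y(p, x) = 306 - 2*x (Y(p, x) = -2*((-58 + (-5 + x)) - 90) = -2*((-63 + x) - 90) = -2*(-153 + x) = 306 - 2*x)
1/(-56903 + Y(-300, 285)) = 1/(-56903 + (306 - 2*285)) = 1/(-56903 + (306 - 570)) = 1/(-56903 - 264) = 1/(-57167) = -1/57167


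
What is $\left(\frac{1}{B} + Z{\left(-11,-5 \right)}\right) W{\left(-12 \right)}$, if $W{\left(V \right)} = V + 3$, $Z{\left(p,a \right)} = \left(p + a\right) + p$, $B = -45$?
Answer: $\frac{1216}{5} \approx 243.2$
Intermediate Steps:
$Z{\left(p,a \right)} = a + 2 p$ ($Z{\left(p,a \right)} = \left(a + p\right) + p = a + 2 p$)
$W{\left(V \right)} = 3 + V$
$\left(\frac{1}{B} + Z{\left(-11,-5 \right)}\right) W{\left(-12 \right)} = \left(\frac{1}{-45} + \left(-5 + 2 \left(-11\right)\right)\right) \left(3 - 12\right) = \left(- \frac{1}{45} - 27\right) \left(-9\right) = \left(- \frac{1216}{45}\right) \left(-9\right) = \frac{1216}{5}$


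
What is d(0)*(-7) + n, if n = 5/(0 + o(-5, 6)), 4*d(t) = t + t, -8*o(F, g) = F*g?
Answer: 4/3 ≈ 1.3333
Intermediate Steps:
o(F, g) = -F*g/8
d(t) = t/2 (d(t) = (t + t)/4 = (2*t)/4 = t/2)
n = 4/3 (n = 5/(0 - ⅛*(-5)*6) = 5/(0 + 15/4) = 5/(15/4) = (4/15)*5 = 4/3 ≈ 1.3333)
d(0)*(-7) + n = ((½)*0)*(-7) + 4/3 = 0*(-7) + 4/3 = 0 + 4/3 = 4/3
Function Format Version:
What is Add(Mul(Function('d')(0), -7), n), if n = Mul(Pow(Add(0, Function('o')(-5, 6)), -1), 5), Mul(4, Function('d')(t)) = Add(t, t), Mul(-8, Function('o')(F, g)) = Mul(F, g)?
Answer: Rational(4, 3) ≈ 1.3333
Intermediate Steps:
Function('o')(F, g) = Mul(Rational(-1, 8), F, g) (Function('o')(F, g) = Mul(Rational(-1, 8), Mul(F, g)) = Mul(Rational(-1, 8), F, g))
Function('d')(t) = Mul(Rational(1, 2), t) (Function('d')(t) = Mul(Rational(1, 4), Add(t, t)) = Mul(Rational(1, 4), Mul(2, t)) = Mul(Rational(1, 2), t))
n = Rational(4, 3) (n = Mul(Pow(Add(0, Mul(Rational(-1, 8), -5, 6)), -1), 5) = Mul(Pow(Add(0, Rational(15, 4)), -1), 5) = Mul(Pow(Rational(15, 4), -1), 5) = Mul(Rational(4, 15), 5) = Rational(4, 3) ≈ 1.3333)
Add(Mul(Function('d')(0), -7), n) = Add(Mul(Mul(Rational(1, 2), 0), -7), Rational(4, 3)) = Add(Mul(0, -7), Rational(4, 3)) = Add(0, Rational(4, 3)) = Rational(4, 3)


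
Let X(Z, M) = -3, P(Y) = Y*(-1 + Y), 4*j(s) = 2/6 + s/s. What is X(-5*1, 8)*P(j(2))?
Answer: 2/3 ≈ 0.66667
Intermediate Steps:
j(s) = 1/3 (j(s) = (2/6 + s/s)/4 = (2*(1/6) + 1)/4 = (1/3 + 1)/4 = (1/4)*(4/3) = 1/3)
X(-5*1, 8)*P(j(2)) = -(-1 + 1/3) = -(-2)/3 = -3*(-2/9) = 2/3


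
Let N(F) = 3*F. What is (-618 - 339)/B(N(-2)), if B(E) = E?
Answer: 319/2 ≈ 159.50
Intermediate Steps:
(-618 - 339)/B(N(-2)) = (-618 - 339)/((3*(-2))) = -957/(-6) = -⅙*(-957) = 319/2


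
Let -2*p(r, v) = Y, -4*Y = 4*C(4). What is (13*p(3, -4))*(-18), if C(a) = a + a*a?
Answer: -2340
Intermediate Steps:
C(a) = a + a**2
Y = -20 (Y = -4*(1 + 4) = -4*5 = -20 ≈ -20.000)
p(r, v) = 10 (p(r, v) = -1/2*(-20) = 10)
(13*p(3, -4))*(-18) = (13*10)*(-18) = 130*(-18) = -2340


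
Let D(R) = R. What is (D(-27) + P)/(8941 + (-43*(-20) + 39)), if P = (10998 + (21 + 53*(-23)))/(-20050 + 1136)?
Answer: -5311/1899120 ≈ -0.0027966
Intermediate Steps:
P = -100/193 (P = (10998 + (21 - 1219))/(-18914) = (10998 - 1198)*(-1/18914) = 9800*(-1/18914) = -100/193 ≈ -0.51814)
(D(-27) + P)/(8941 + (-43*(-20) + 39)) = (-27 - 100/193)/(8941 + (-43*(-20) + 39)) = -5311/(193*(8941 + (860 + 39))) = -5311/(193*(8941 + 899)) = -5311/193/9840 = -5311/193*1/9840 = -5311/1899120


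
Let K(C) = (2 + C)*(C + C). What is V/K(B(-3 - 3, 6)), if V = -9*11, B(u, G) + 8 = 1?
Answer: -99/70 ≈ -1.4143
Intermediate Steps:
B(u, G) = -7 (B(u, G) = -8 + 1 = -7)
K(C) = 2*C*(2 + C) (K(C) = (2 + C)*(2*C) = 2*C*(2 + C))
V = -99
V/K(B(-3 - 3, 6)) = -99*(-1/(14*(2 - 7))) = -99/(2*(-7)*(-5)) = -99/70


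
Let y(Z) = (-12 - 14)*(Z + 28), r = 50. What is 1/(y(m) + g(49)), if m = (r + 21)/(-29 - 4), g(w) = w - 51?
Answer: -33/22244 ≈ -0.0014835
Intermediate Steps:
g(w) = -51 + w
m = -71/33 (m = (50 + 21)/(-29 - 4) = 71/(-33) = 71*(-1/33) = -71/33 ≈ -2.1515)
y(Z) = -728 - 26*Z (y(Z) = -26*(28 + Z) = -728 - 26*Z)
1/(y(m) + g(49)) = 1/((-728 - 26*(-71/33)) + (-51 + 49)) = 1/((-728 + 1846/33) - 2) = 1/(-22178/33 - 2) = 1/(-22244/33) = -33/22244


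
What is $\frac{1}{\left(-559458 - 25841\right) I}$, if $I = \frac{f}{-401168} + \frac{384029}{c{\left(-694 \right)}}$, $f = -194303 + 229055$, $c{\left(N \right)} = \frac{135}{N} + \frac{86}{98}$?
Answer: $- \frac{582370571}{191647689493032943742} \approx -3.0388 \cdot 10^{-12}$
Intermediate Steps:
$c{\left(N \right)} = \frac{43}{49} + \frac{135}{N}$ ($c{\left(N \right)} = \frac{135}{N} + 86 \cdot \frac{1}{98} = \frac{135}{N} + \frac{43}{49} = \frac{43}{49} + \frac{135}{N}$)
$f = 34752$
$I = \frac{327435532083658}{582370571}$ ($I = \frac{34752}{-401168} + \frac{384029}{\frac{43}{49} + \frac{135}{-694}} = 34752 \left(- \frac{1}{401168}\right) + \frac{384029}{\frac{43}{49} + 135 \left(- \frac{1}{694}\right)} = - \frac{2172}{25073} + \frac{384029}{\frac{43}{49} - \frac{135}{694}} = - \frac{2172}{25073} + \frac{384029}{\frac{23227}{34006}} = - \frac{2172}{25073} + 384029 \cdot \frac{34006}{23227} = - \frac{2172}{25073} + \frac{13059290174}{23227} = \frac{327435532083658}{582370571} \approx 5.6225 \cdot 10^{5}$)
$\frac{1}{\left(-559458 - 25841\right) I} = \frac{1}{\left(-559458 - 25841\right) \frac{327435532083658}{582370571}} = \frac{1}{-585299} \cdot \frac{582370571}{327435532083658} = \left(- \frac{1}{585299}\right) \frac{582370571}{327435532083658} = - \frac{582370571}{191647689493032943742}$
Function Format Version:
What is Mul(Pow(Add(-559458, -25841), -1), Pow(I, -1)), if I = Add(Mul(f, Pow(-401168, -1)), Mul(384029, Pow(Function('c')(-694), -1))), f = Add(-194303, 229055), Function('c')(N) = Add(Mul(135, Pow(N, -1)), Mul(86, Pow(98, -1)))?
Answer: Rational(-582370571, 191647689493032943742) ≈ -3.0388e-12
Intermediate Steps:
Function('c')(N) = Add(Rational(43, 49), Mul(135, Pow(N, -1))) (Function('c')(N) = Add(Mul(135, Pow(N, -1)), Mul(86, Rational(1, 98))) = Add(Mul(135, Pow(N, -1)), Rational(43, 49)) = Add(Rational(43, 49), Mul(135, Pow(N, -1))))
f = 34752
I = Rational(327435532083658, 582370571) (I = Add(Mul(34752, Pow(-401168, -1)), Mul(384029, Pow(Add(Rational(43, 49), Mul(135, Pow(-694, -1))), -1))) = Add(Mul(34752, Rational(-1, 401168)), Mul(384029, Pow(Add(Rational(43, 49), Mul(135, Rational(-1, 694))), -1))) = Add(Rational(-2172, 25073), Mul(384029, Pow(Add(Rational(43, 49), Rational(-135, 694)), -1))) = Add(Rational(-2172, 25073), Mul(384029, Pow(Rational(23227, 34006), -1))) = Add(Rational(-2172, 25073), Mul(384029, Rational(34006, 23227))) = Add(Rational(-2172, 25073), Rational(13059290174, 23227)) = Rational(327435532083658, 582370571) ≈ 5.6225e+5)
Mul(Pow(Add(-559458, -25841), -1), Pow(I, -1)) = Mul(Pow(Add(-559458, -25841), -1), Pow(Rational(327435532083658, 582370571), -1)) = Mul(Pow(-585299, -1), Rational(582370571, 327435532083658)) = Mul(Rational(-1, 585299), Rational(582370571, 327435532083658)) = Rational(-582370571, 191647689493032943742)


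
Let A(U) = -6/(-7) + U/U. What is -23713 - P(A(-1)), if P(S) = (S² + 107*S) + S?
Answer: -1171934/49 ≈ -23917.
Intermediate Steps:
A(U) = 13/7 (A(U) = -6*(-⅐) + 1 = 6/7 + 1 = 13/7)
P(S) = S² + 108*S
-23713 - P(A(-1)) = -23713 - 13*(108 + 13/7)/7 = -23713 - 13*769/(7*7) = -23713 - 1*9997/49 = -23713 - 9997/49 = -1171934/49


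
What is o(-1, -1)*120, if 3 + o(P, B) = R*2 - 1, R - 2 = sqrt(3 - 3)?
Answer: 0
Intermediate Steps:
R = 2 (R = 2 + sqrt(3 - 3) = 2 + sqrt(0) = 2 + 0 = 2)
o(P, B) = 0 (o(P, B) = -3 + (2*2 - 1) = -3 + (4 - 1) = -3 + 3 = 0)
o(-1, -1)*120 = 0*120 = 0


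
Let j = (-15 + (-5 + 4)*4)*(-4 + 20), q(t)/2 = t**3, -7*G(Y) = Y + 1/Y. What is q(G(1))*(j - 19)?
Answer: 5168/343 ≈ 15.067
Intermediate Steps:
G(Y) = -Y/7 - 1/(7*Y) (G(Y) = -(Y + 1/Y)/7 = -Y/7 - 1/(7*Y))
q(t) = 2*t**3
j = -304 (j = (-15 - 1*4)*16 = (-15 - 4)*16 = -19*16 = -304)
q(G(1))*(j - 19) = (2*((1/7)*(-1 - 1*1**2)/1)**3)*(-304 - 19) = (2*((1/7)*1*(-1 - 1*1))**3)*(-323) = (2*((1/7)*1*(-1 - 1))**3)*(-323) = (2*((1/7)*1*(-2))**3)*(-323) = (2*(-2/7)**3)*(-323) = (2*(-8/343))*(-323) = -16/343*(-323) = 5168/343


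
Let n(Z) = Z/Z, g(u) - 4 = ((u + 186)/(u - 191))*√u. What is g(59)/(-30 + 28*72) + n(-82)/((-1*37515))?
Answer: 24679/12417465 - 245*√59/262152 ≈ -0.0051911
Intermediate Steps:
g(u) = 4 + √u*(186 + u)/(-191 + u) (g(u) = 4 + ((u + 186)/(u - 191))*√u = 4 + ((186 + u)/(-191 + u))*√u = 4 + √u*(186 + u)/(-191 + u))
n(Z) = 1
g(59)/(-30 + 28*72) + n(-82)/((-1*37515)) = ((-764 + 59^(3/2) + 4*59 + 186*√59)/(-191 + 59))/(-30 + 28*72) + 1/(-1*37515) = ((-764 + 59*√59 + 236 + 186*√59)/(-132))/(-30 + 2016) + 1/(-37515) = -(-528 + 245*√59)/132/1986 + 1*(-1/37515) = (4 - 245*√59/132)*(1/1986) - 1/37515 = (2/993 - 245*√59/262152) - 1/37515 = 24679/12417465 - 245*√59/262152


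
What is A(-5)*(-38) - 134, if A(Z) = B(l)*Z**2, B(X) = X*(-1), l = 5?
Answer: 4616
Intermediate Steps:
B(X) = -X
A(Z) = -5*Z**2 (A(Z) = (-1*5)*Z**2 = -5*Z**2)
A(-5)*(-38) - 134 = -5*(-5)**2*(-38) - 134 = -5*25*(-38) - 134 = -125*(-38) - 134 = 4750 - 134 = 4616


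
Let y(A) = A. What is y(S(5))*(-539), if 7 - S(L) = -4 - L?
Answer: -8624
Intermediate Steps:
S(L) = 11 + L (S(L) = 7 - (-4 - L) = 7 + (4 + L) = 11 + L)
y(S(5))*(-539) = (11 + 5)*(-539) = 16*(-539) = -8624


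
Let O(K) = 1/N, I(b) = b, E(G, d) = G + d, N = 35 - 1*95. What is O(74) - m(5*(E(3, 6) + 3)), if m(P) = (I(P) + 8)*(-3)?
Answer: 12239/60 ≈ 203.98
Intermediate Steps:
N = -60 (N = 35 - 95 = -60)
O(K) = -1/60 (O(K) = 1/(-60) = -1/60)
m(P) = -24 - 3*P (m(P) = (P + 8)*(-3) = (8 + P)*(-3) = -24 - 3*P)
O(74) - m(5*(E(3, 6) + 3)) = -1/60 - (-24 - 15*((3 + 6) + 3)) = -1/60 - (-24 - 15*(9 + 3)) = -1/60 - (-24 - 15*12) = -1/60 - (-24 - 3*60) = -1/60 - (-24 - 180) = -1/60 - 1*(-204) = -1/60 + 204 = 12239/60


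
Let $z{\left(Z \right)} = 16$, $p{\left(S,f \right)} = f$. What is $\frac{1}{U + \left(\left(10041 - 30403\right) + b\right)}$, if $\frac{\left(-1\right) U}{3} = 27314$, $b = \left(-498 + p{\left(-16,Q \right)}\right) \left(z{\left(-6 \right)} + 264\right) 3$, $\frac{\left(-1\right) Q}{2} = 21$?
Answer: $- \frac{1}{555904} \approx -1.7989 \cdot 10^{-6}$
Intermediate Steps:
$Q = -42$ ($Q = \left(-2\right) 21 = -42$)
$b = -453600$ ($b = \left(-498 - 42\right) \left(16 + 264\right) 3 = \left(-540\right) 280 \cdot 3 = \left(-151200\right) 3 = -453600$)
$U = -81942$ ($U = \left(-3\right) 27314 = -81942$)
$\frac{1}{U + \left(\left(10041 - 30403\right) + b\right)} = \frac{1}{-81942 + \left(\left(10041 - 30403\right) - 453600\right)} = \frac{1}{-81942 - 473962} = \frac{1}{-555904} = - \frac{1}{555904}$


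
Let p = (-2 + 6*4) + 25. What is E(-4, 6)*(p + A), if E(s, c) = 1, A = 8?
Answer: 55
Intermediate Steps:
p = 47 (p = (-2 + 24) + 25 = 22 + 25 = 47)
E(-4, 6)*(p + A) = 1*(47 + 8) = 1*55 = 55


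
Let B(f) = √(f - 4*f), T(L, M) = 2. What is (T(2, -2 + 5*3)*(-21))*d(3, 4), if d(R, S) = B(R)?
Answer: -126*I ≈ -126.0*I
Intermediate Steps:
B(f) = √3*√(-f) (B(f) = √(-3*f) = √3*√(-f))
d(R, S) = √3*√(-R)
(T(2, -2 + 5*3)*(-21))*d(3, 4) = (2*(-21))*(√3*√(-1*3)) = -42*√3*√(-3) = -42*√3*I*√3 = -126*I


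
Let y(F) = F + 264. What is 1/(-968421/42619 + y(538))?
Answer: 42619/33212017 ≈ 0.0012832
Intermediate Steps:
y(F) = 264 + F
1/(-968421/42619 + y(538)) = 1/(-968421/42619 + (264 + 538)) = 1/(-968421*1/42619 + 802) = 1/(-968421/42619 + 802) = 1/(33212017/42619) = 42619/33212017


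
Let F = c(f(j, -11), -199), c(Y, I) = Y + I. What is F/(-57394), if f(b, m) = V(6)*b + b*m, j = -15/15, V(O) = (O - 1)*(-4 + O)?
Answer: 99/28697 ≈ 0.0034498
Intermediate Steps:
V(O) = (-1 + O)*(-4 + O)
j = -1 (j = -15*1/15 = -1)
f(b, m) = 10*b + b*m (f(b, m) = (4 + 6**2 - 5*6)*b + b*m = (4 + 36 - 30)*b + b*m = 10*b + b*m)
c(Y, I) = I + Y
F = -198 (F = -199 - (10 - 11) = -199 - 1*(-1) = -199 + 1 = -198)
F/(-57394) = -198/(-57394) = -198*(-1/57394) = 99/28697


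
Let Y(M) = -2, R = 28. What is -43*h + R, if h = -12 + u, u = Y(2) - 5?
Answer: 845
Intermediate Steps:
u = -7 (u = -2 - 5 = -7)
h = -19 (h = -12 - 7 = -19)
-43*h + R = -43*(-19) + 28 = 817 + 28 = 845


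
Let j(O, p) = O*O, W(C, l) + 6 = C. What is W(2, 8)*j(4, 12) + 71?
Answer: 7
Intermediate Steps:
W(C, l) = -6 + C
j(O, p) = O²
W(2, 8)*j(4, 12) + 71 = (-6 + 2)*4² + 71 = -4*16 + 71 = -64 + 71 = 7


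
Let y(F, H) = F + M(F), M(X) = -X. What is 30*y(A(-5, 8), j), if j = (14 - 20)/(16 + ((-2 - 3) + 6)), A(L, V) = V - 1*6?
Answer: 0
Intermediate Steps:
A(L, V) = -6 + V (A(L, V) = V - 6 = -6 + V)
j = -6/17 (j = -6/(16 + (-5 + 6)) = -6/(16 + 1) = -6/17 ≈ -0.35294)
y(F, H) = 0 (y(F, H) = F - F = 0)
30*y(A(-5, 8), j) = 30*0 = 0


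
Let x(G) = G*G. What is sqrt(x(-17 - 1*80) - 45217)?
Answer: 4*I*sqrt(2238) ≈ 189.23*I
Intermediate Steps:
x(G) = G**2
sqrt(x(-17 - 1*80) - 45217) = sqrt((-17 - 1*80)**2 - 45217) = sqrt((-17 - 80)**2 - 45217) = sqrt((-97)**2 - 45217) = sqrt(9409 - 45217) = sqrt(-35808) = 4*I*sqrt(2238)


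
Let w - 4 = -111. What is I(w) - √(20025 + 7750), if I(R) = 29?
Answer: 29 - 5*√1111 ≈ -137.66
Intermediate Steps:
w = -107 (w = 4 - 111 = -107)
I(w) - √(20025 + 7750) = 29 - √(20025 + 7750) = 29 - √27775 = 29 - 5*√1111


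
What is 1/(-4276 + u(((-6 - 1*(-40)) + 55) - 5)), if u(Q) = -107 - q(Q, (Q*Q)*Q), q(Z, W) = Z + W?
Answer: -1/597171 ≈ -1.6746e-6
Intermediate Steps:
q(Z, W) = W + Z
u(Q) = -107 - Q - Q³ (u(Q) = -107 - ((Q*Q)*Q + Q) = -107 - (Q²*Q + Q) = -107 - (Q³ + Q) = -107 - (Q + Q³) = -107 + (-Q - Q³) = -107 - Q - Q³)
1/(-4276 + u(((-6 - 1*(-40)) + 55) - 5)) = 1/(-4276 + (-107 - (((-6 - 1*(-40)) + 55) - 5) - (((-6 - 1*(-40)) + 55) - 5)³)) = 1/(-4276 + (-107 - (((-6 + 40) + 55) - 5) - (((-6 + 40) + 55) - 5)³)) = 1/(-4276 + (-107 - ((34 + 55) - 5) - ((34 + 55) - 5)³)) = 1/(-4276 + (-107 - (89 - 5) - (89 - 5)³)) = 1/(-4276 + (-107 - 1*84 - 1*84³)) = 1/(-4276 + (-107 - 84 - 1*592704)) = 1/(-4276 + (-107 - 84 - 592704)) = 1/(-4276 - 592895) = 1/(-597171) = -1/597171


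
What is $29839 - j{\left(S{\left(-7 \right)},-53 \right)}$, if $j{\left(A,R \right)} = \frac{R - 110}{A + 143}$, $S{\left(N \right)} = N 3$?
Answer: $\frac{3640521}{122} \approx 29840.0$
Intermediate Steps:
$S{\left(N \right)} = 3 N$
$j{\left(A,R \right)} = \frac{-110 + R}{143 + A}$
$29839 - j{\left(S{\left(-7 \right)},-53 \right)} = 29839 - \frac{-110 - 53}{143 + 3 \left(-7\right)} = 29839 - \frac{1}{143 - 21} \left(-163\right) = 29839 - \frac{1}{122} \left(-163\right) = 29839 - - \frac{163}{122} = 29839 + \frac{163}{122} = \frac{3640521}{122}$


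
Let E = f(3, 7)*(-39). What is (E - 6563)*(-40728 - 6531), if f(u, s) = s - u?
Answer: 317533221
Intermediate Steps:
E = -156 (E = (7 - 1*3)*(-39) = (7 - 3)*(-39) = 4*(-39) = -156)
(E - 6563)*(-40728 - 6531) = (-156 - 6563)*(-40728 - 6531) = -6719*(-47259) = 317533221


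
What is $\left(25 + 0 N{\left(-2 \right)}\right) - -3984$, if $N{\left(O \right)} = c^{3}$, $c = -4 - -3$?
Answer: $4009$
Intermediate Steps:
$c = -1$ ($c = -4 + 3 = -1$)
$N{\left(O \right)} = -1$ ($N{\left(O \right)} = \left(-1\right)^{3} = -1$)
$\left(25 + 0 N{\left(-2 \right)}\right) - -3984 = \left(25 + 0 \left(-1\right)\right) - -3984 = \left(25 + 0\right) + 3984 = 25 + 3984 = 4009$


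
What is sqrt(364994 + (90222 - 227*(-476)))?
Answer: 2*sqrt(140817) ≈ 750.51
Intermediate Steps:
sqrt(364994 + (90222 - 227*(-476))) = sqrt(364994 + (90222 - 1*(-108052))) = sqrt(364994 + (90222 + 108052)) = sqrt(364994 + 198274) = sqrt(563268) = 2*sqrt(140817)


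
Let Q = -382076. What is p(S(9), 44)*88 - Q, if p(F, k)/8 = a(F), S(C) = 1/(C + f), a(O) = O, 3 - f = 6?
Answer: 1146580/3 ≈ 3.8219e+5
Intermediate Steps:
f = -3 (f = 3 - 1*6 = 3 - 6 = -3)
S(C) = 1/(-3 + C) (S(C) = 1/(C - 3) = 1/(-3 + C))
p(F, k) = 8*F
p(S(9), 44)*88 - Q = (8/(-3 + 9))*88 - 1*(-382076) = (8/6)*88 + 382076 = (8*(⅙))*88 + 382076 = (4/3)*88 + 382076 = 352/3 + 382076 = 1146580/3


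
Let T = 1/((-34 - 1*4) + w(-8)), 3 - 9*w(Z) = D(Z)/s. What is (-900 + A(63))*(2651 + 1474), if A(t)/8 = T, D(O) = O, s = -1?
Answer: -1288534500/347 ≈ -3.7134e+6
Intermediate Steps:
w(Z) = 1/3 + Z/9 (w(Z) = 1/3 - Z/(9*(-1)) = 1/3 - Z*(-1)/9 = 1/3 - (-1)*Z/9 = 1/3 + Z/9)
T = -9/347 (T = 1/((-34 - 1*4) + (1/3 + (1/9)*(-8))) = 1/((-34 - 4) + (1/3 - 8/9)) = 1/(-38 - 5/9) = 1/(-347/9) = -9/347 ≈ -0.025937)
A(t) = -72/347 (A(t) = 8*(-9/347) = -72/347)
(-900 + A(63))*(2651 + 1474) = (-900 - 72/347)*(2651 + 1474) = -312372/347*4125 = -1288534500/347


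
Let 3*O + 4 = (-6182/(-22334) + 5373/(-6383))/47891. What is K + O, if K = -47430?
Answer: -450174000880408/9491067807 ≈ -47431.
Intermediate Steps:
O = -12654794398/9491067807 (O = -4/3 + ((-6182/(-22334) + 5373/(-6383))/47891)/3 = -4/3 + ((-6182*(-1/22334) + 5373*(-1/6383))*(1/47891))/3 = -4/3 + ((3091/11167 - 5373/6383)*(1/47891))/3 = -4/3 + (-3097726/5482997*1/47891)/3 = -4/3 + (⅓)*(-37322/3163689269) = -4/3 - 37322/9491067807 = -12654794398/9491067807 ≈ -1.3333)
K + O = -47430 - 12654794398/9491067807 = -450174000880408/9491067807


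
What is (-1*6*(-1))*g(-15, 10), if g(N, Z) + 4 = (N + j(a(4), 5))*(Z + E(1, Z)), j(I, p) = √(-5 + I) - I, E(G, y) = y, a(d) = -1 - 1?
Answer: -1584 + 120*I*√7 ≈ -1584.0 + 317.49*I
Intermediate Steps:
a(d) = -2
g(N, Z) = -4 + 2*Z*(2 + N + I*√7) (g(N, Z) = -4 + (N + (√(-5 - 2) - 1*(-2)))*(Z + Z) = -4 + (N + (√(-7) + 2))*(2*Z) = -4 + (N + (I*√7 + 2))*(2*Z) = -4 + (N + (2 + I*√7))*(2*Z) = -4 + (2 + N + I*√7)*(2*Z) = -4 + 2*Z*(2 + N + I*√7))
(-1*6*(-1))*g(-15, 10) = (-1*6*(-1))*(-4 + 2*(-15)*10 + 2*10*(2 + I*√7)) = (-6*(-1))*(-4 - 300 + (40 + 20*I*√7)) = 6*(-264 + 20*I*√7) = -1584 + 120*I*√7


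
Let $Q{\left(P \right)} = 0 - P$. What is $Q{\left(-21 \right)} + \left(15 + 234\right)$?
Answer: $270$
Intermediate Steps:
$Q{\left(P \right)} = - P$
$Q{\left(-21 \right)} + \left(15 + 234\right) = \left(-1\right) \left(-21\right) + \left(15 + 234\right) = 21 + 249 = 270$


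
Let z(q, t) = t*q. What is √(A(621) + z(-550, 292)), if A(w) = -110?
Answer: I*√160710 ≈ 400.89*I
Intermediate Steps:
z(q, t) = q*t
√(A(621) + z(-550, 292)) = √(-110 - 550*292) = √(-110 - 160600) = √(-160710) = I*√160710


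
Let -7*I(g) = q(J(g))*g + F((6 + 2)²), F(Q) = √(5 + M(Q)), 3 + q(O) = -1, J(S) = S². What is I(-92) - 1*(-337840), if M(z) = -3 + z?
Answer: 2364512/7 - √66/7 ≈ 3.3779e+5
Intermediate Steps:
q(O) = -4 (q(O) = -3 - 1 = -4)
F(Q) = √(2 + Q) (F(Q) = √(5 + (-3 + Q)) = √(2 + Q))
I(g) = -√66/7 + 4*g/7 (I(g) = -(-4*g + √(2 + (6 + 2)²))/7 = -(-4*g + √(2 + 8²))/7 = -(-4*g + √(2 + 64))/7 = -(-4*g + √66)/7 = -(√66 - 4*g)/7 = -√66/7 + 4*g/7)
I(-92) - 1*(-337840) = (-√66/7 + (4/7)*(-92)) - 1*(-337840) = (-√66/7 - 368/7) + 337840 = (-368/7 - √66/7) + 337840 = 2364512/7 - √66/7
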